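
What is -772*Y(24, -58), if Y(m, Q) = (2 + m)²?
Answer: -521872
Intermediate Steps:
-772*Y(24, -58) = -772*(2 + 24)² = -772*26² = -772*676 = -521872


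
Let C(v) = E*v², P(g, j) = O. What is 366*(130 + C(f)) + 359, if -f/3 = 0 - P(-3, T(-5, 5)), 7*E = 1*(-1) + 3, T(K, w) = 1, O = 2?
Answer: 361925/7 ≈ 51704.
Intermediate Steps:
P(g, j) = 2
E = 2/7 (E = (1*(-1) + 3)/7 = (-1 + 3)/7 = (⅐)*2 = 2/7 ≈ 0.28571)
f = 6 (f = -3*(0 - 1*2) = -3*(0 - 2) = -3*(-2) = 6)
C(v) = 2*v²/7
366*(130 + C(f)) + 359 = 366*(130 + (2/7)*6²) + 359 = 366*(130 + (2/7)*36) + 359 = 366*(130 + 72/7) + 359 = 366*(982/7) + 359 = 359412/7 + 359 = 361925/7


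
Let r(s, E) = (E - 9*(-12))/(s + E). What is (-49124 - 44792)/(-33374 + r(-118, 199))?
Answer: 7607196/2702987 ≈ 2.8144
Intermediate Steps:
r(s, E) = (108 + E)/(E + s) (r(s, E) = (E + 108)/(E + s) = (108 + E)/(E + s))
(-49124 - 44792)/(-33374 + r(-118, 199)) = (-49124 - 44792)/(-33374 + (108 + 199)/(199 - 118)) = -93916/(-33374 + 307/81) = -93916/(-2702987/81) = -93916*(-81/2702987) = 7607196/2702987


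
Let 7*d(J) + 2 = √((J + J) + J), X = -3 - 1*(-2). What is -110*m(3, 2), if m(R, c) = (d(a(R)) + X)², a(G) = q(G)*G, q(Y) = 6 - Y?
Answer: -11880/49 + 5940*√3/49 ≈ -32.482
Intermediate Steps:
X = -1 (X = -3 + 2 = -1)
a(G) = G*(6 - G) (a(G) = (6 - G)*G = G*(6 - G))
d(J) = -2/7 + √3*√J/7 (d(J) = -2/7 + √((J + J) + J)/7 = -2/7 + √(2*J + J)/7 = -2/7 + √(3*J)/7 = -2/7 + (√3*√J)/7 = -2/7 + √3*√J/7)
m(R, c) = (-9/7 + √3*√(R*(6 - R))/7)² (m(R, c) = ((-2/7 + √3*√(R*(6 - R))/7) - 1)² = (-9/7 + √3*√(R*(6 - R))/7)²)
-110*m(3, 2) = -110*(-9 + √3*√(-1*3*(-6 + 3)))²/49 = -110*(-9 + √3*√(-1*3*(-3)))²/49 = -110*(-9 + √3*√9)²/49 = -110*(-9 + √3*3)²/49 = -110*(-9 + 3*√3)²/49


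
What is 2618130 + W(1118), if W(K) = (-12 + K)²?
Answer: 3841366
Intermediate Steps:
2618130 + W(1118) = 2618130 + (-12 + 1118)² = 2618130 + 1106² = 2618130 + 1223236 = 3841366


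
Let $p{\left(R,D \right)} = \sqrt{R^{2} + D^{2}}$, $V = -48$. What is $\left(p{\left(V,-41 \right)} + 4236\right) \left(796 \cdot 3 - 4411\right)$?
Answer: $-8569428 - 2023 \sqrt{3985} \approx -8.6971 \cdot 10^{6}$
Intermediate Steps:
$p{\left(R,D \right)} = \sqrt{D^{2} + R^{2}}$
$\left(p{\left(V,-41 \right)} + 4236\right) \left(796 \cdot 3 - 4411\right) = \left(\sqrt{\left(-41\right)^{2} + \left(-48\right)^{2}} + 4236\right) \left(796 \cdot 3 - 4411\right) = \left(\sqrt{1681 + 2304} + 4236\right) \left(2388 - 4411\right) = \left(\sqrt{3985} + 4236\right) \left(-2023\right) = \left(4236 + \sqrt{3985}\right) \left(-2023\right) = -8569428 - 2023 \sqrt{3985}$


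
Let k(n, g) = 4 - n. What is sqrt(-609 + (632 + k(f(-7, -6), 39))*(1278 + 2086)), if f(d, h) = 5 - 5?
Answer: 3*sqrt(237655) ≈ 1462.5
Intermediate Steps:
f(d, h) = 0
sqrt(-609 + (632 + k(f(-7, -6), 39))*(1278 + 2086)) = sqrt(-609 + (632 + (4 - 1*0))*(1278 + 2086)) = sqrt(-609 + (632 + (4 + 0))*3364) = sqrt(-609 + (632 + 4)*3364) = sqrt(-609 + 636*3364) = sqrt(-609 + 2139504) = sqrt(2138895) = 3*sqrt(237655)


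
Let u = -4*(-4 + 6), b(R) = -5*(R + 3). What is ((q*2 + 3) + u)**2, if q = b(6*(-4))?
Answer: 42025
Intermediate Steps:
b(R) = -15 - 5*R (b(R) = -5*(3 + R) = -15 - 5*R)
q = 105 (q = -15 - 30*(-4) = -15 - 5*(-24) = -15 + 120 = 105)
u = -8 (u = -4*2 = -8)
((q*2 + 3) + u)**2 = ((105*2 + 3) - 8)**2 = ((210 + 3) - 8)**2 = (213 - 8)**2 = 205**2 = 42025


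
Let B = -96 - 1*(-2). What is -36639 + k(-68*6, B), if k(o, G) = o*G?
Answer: 1713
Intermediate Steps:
B = -94 (B = -96 + 2 = -94)
k(o, G) = G*o
-36639 + k(-68*6, B) = -36639 - (-6392)*6 = -36639 - 94*(-408) = -36639 + 38352 = 1713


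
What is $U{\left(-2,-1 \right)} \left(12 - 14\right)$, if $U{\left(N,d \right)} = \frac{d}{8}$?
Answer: $\frac{1}{4} \approx 0.25$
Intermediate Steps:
$U{\left(N,d \right)} = \frac{d}{8}$ ($U{\left(N,d \right)} = d \frac{1}{8} = \frac{d}{8}$)
$U{\left(-2,-1 \right)} \left(12 - 14\right) = \frac{1}{8} \left(-1\right) \left(12 - 14\right) = \left(- \frac{1}{8}\right) \left(-2\right) = \frac{1}{4}$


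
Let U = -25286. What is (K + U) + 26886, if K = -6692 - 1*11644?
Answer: -16736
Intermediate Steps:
K = -18336 (K = -6692 - 11644 = -18336)
(K + U) + 26886 = (-18336 - 25286) + 26886 = -43622 + 26886 = -16736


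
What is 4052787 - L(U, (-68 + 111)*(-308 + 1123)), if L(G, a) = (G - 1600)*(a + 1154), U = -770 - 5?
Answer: 90025412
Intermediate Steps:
U = -775
L(G, a) = (-1600 + G)*(1154 + a)
4052787 - L(U, (-68 + 111)*(-308 + 1123)) = 4052787 - (-1846400 - 1600*(-68 + 111)*(-308 + 1123) + 1154*(-775) - 775*(-68 + 111)*(-308 + 1123)) = 4052787 - (-1846400 - 68800*815 - 894350 - 33325*815) = 4052787 - (-1846400 - 1600*35045 - 894350 - 775*35045) = 4052787 - (-1846400 - 56072000 - 894350 - 27159875) = 4052787 - 1*(-85972625) = 4052787 + 85972625 = 90025412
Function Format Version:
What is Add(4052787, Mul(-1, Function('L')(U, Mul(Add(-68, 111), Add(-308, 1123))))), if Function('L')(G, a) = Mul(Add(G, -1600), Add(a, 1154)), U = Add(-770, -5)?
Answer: 90025412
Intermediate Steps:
U = -775
Function('L')(G, a) = Mul(Add(-1600, G), Add(1154, a))
Add(4052787, Mul(-1, Function('L')(U, Mul(Add(-68, 111), Add(-308, 1123))))) = Add(4052787, Mul(-1, Add(-1846400, Mul(-1600, Mul(Add(-68, 111), Add(-308, 1123))), Mul(1154, -775), Mul(-775, Mul(Add(-68, 111), Add(-308, 1123)))))) = Add(4052787, Mul(-1, Add(-1846400, Mul(-1600, Mul(43, 815)), -894350, Mul(-775, Mul(43, 815))))) = Add(4052787, Mul(-1, Add(-1846400, Mul(-1600, 35045), -894350, Mul(-775, 35045)))) = Add(4052787, Mul(-1, Add(-1846400, -56072000, -894350, -27159875))) = Add(4052787, Mul(-1, -85972625)) = Add(4052787, 85972625) = 90025412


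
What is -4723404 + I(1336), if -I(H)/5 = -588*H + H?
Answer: -802244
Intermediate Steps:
I(H) = 2935*H (I(H) = -5*(-588*H + H) = -(-2935)*H = 2935*H)
-4723404 + I(1336) = -4723404 + 2935*1336 = -4723404 + 3921160 = -802244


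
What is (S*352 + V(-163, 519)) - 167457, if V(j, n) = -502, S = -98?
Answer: -202455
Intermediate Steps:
(S*352 + V(-163, 519)) - 167457 = (-98*352 - 502) - 167457 = (-34496 - 502) - 167457 = -34998 - 167457 = -202455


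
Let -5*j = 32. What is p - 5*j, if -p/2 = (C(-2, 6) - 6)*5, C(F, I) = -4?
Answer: 132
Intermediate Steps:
j = -32/5 (j = -1/5*32 = -32/5 ≈ -6.4000)
p = 100 (p = -2*(-4 - 6)*5 = -(-20)*5 = -2*(-50) = 100)
p - 5*j = 100 - 5*(-32/5) = 100 + 32 = 132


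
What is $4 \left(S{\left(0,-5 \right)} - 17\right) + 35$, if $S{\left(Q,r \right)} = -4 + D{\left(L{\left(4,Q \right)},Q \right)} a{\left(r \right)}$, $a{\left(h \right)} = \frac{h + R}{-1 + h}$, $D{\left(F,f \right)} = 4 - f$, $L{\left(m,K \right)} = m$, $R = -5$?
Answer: $- \frac{67}{3} \approx -22.333$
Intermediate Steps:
$a{\left(h \right)} = \frac{-5 + h}{-1 + h}$ ($a{\left(h \right)} = \frac{h - 5}{-1 + h} = \frac{-5 + h}{-1 + h}$)
$S{\left(Q,r \right)} = -4 + \frac{\left(-5 + r\right) \left(4 - Q\right)}{-1 + r}$ ($S{\left(Q,r \right)} = -4 + \left(4 - Q\right) \frac{-5 + r}{-1 + r} = -4 + \frac{\left(-5 + r\right) \left(4 - Q\right)}{-1 + r}$)
$4 \left(S{\left(0,-5 \right)} - 17\right) + 35 = 4 \left(\frac{-16 + 5 \cdot 0 - 0 \left(-5\right)}{-1 - 5} - 17\right) + 35 = 4 \left(\frac{-16 + 0 + 0}{-6} - 17\right) + 35 = 4 \left(\left(- \frac{1}{6}\right) \left(-16\right) - 17\right) + 35 = 4 \left(\frac{8}{3} - 17\right) + 35 = 4 \left(- \frac{43}{3}\right) + 35 = - \frac{172}{3} + 35 = - \frac{67}{3}$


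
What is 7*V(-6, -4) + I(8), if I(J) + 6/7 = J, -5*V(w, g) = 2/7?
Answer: 236/35 ≈ 6.7429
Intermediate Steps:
V(w, g) = -2/35 (V(w, g) = -2/(5*7) = -1/5*2/7 = -2/35)
I(J) = -6/7 + J
7*V(-6, -4) + I(8) = 7*(-2/35) + (-6/7 + 8) = -2/5 + 50/7 = 236/35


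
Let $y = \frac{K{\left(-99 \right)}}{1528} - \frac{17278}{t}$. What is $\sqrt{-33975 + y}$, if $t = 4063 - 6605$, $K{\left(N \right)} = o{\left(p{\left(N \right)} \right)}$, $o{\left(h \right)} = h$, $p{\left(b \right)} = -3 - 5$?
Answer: $\frac{i \sqrt{2001845124539917}}{242761} \approx 184.3 i$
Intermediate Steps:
$p{\left(b \right)} = -8$
$K{\left(N \right)} = -8$
$t = -2542$
$y = \frac{1648778}{242761}$ ($y = - \frac{8}{1528} - \frac{17278}{-2542} = \left(-8\right) \frac{1}{1528} - - \frac{8639}{1271} = - \frac{1}{191} + \frac{8639}{1271} = \frac{1648778}{242761} \approx 6.7918$)
$\sqrt{-33975 + y} = \sqrt{-33975 + \frac{1648778}{242761}} = \sqrt{- \frac{8246156197}{242761}} = \frac{i \sqrt{2001845124539917}}{242761}$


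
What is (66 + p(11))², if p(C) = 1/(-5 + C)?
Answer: 157609/36 ≈ 4378.0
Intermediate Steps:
(66 + p(11))² = (66 + 1/(-5 + 11))² = (66 + 1/6)² = (66 + ⅙)² = (397/6)² = 157609/36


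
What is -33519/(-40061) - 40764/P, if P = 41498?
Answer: -121037571/831225689 ≈ -0.14561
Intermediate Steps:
-33519/(-40061) - 40764/P = -33519/(-40061) - 40764/41498 = -33519*(-1/40061) - 40764*1/41498 = 33519/40061 - 20382/20749 = -121037571/831225689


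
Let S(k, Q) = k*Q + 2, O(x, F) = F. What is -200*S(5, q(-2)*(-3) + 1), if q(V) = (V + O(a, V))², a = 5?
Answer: 46600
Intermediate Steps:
q(V) = 4*V² (q(V) = (V + V)² = (2*V)² = 4*V²)
S(k, Q) = 2 + Q*k (S(k, Q) = Q*k + 2 = 2 + Q*k)
-200*S(5, q(-2)*(-3) + 1) = -200*(2 + ((4*(-2)²)*(-3) + 1)*5) = -200*(2 + ((4*4)*(-3) + 1)*5) = -200*(2 + (16*(-3) + 1)*5) = -200*(2 + (-48 + 1)*5) = -200*(2 - 47*5) = -200*(2 - 235) = -200*(-233) = 46600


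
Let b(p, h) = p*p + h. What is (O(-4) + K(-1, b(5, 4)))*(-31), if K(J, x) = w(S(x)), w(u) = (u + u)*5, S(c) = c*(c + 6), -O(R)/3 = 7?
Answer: -313999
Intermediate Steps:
b(p, h) = h + p**2 (b(p, h) = p**2 + h = h + p**2)
O(R) = -21 (O(R) = -3*7 = -21)
S(c) = c*(6 + c)
w(u) = 10*u (w(u) = (2*u)*5 = 10*u)
K(J, x) = 10*x*(6 + x) (K(J, x) = 10*(x*(6 + x)) = 10*x*(6 + x))
(O(-4) + K(-1, b(5, 4)))*(-31) = (-21 + 10*(4 + 5**2)*(6 + (4 + 5**2)))*(-31) = (-21 + 10*(4 + 25)*(6 + (4 + 25)))*(-31) = (-21 + 10*29*(6 + 29))*(-31) = (-21 + 10*29*35)*(-31) = (-21 + 10150)*(-31) = 10129*(-31) = -313999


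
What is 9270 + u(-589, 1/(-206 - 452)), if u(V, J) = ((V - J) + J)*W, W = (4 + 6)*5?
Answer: -20180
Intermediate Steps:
W = 50 (W = 10*5 = 50)
u(V, J) = 50*V (u(V, J) = ((V - J) + J)*50 = V*50 = 50*V)
9270 + u(-589, 1/(-206 - 452)) = 9270 + 50*(-589) = 9270 - 29450 = -20180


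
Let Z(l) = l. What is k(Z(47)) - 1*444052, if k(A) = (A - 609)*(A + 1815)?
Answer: -1490496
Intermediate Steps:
k(A) = (-609 + A)*(1815 + A)
k(Z(47)) - 1*444052 = (-1105335 + 47² + 1206*47) - 1*444052 = (-1105335 + 2209 + 56682) - 444052 = -1046444 - 444052 = -1490496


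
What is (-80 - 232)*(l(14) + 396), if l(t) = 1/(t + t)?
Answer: -864942/7 ≈ -1.2356e+5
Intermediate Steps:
l(t) = 1/(2*t)
(-80 - 232)*(l(14) + 396) = (-80 - 232)*((½)/14 + 396) = -312*((½)*(1/14) + 396) = -312*(1/28 + 396) = -312*11089/28 = -864942/7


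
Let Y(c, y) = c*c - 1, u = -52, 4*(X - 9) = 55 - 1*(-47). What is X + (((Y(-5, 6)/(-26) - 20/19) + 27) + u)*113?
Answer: -1488795/494 ≈ -3013.8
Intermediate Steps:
X = 69/2 (X = 9 + (55 - 1*(-47))/4 = 9 + (55 + 47)/4 = 9 + (1/4)*102 = 9 + 51/2 = 69/2 ≈ 34.500)
Y(c, y) = -1 + c**2 (Y(c, y) = c**2 - 1 = -1 + c**2)
X + (((Y(-5, 6)/(-26) - 20/19) + 27) + u)*113 = 69/2 + ((((-1 + (-5)**2)/(-26) - 20/19) + 27) - 52)*113 = 69/2 + ((((-1 + 25)*(-1/26) - 20*1/19) + 27) - 52)*113 = 69/2 + (((24*(-1/26) - 20/19) + 27) - 52)*113 = 69/2 + (((-12/13 - 20/19) + 27) - 52)*113 = 69/2 + ((-488/247 + 27) - 52)*113 = 69/2 + (6181/247 - 52)*113 = 69/2 - 6663/247*113 = 69/2 - 752919/247 = -1488795/494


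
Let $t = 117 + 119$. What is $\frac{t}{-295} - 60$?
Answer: $- \frac{304}{5} \approx -60.8$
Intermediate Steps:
$t = 236$
$\frac{t}{-295} - 60 = \frac{236}{-295} - 60 = 236 \left(- \frac{1}{295}\right) - 60 = - \frac{4}{5} - 60 = - \frac{304}{5}$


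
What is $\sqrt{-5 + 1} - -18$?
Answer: $18 + 2 i \approx 18.0 + 2.0 i$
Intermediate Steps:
$\sqrt{-5 + 1} - -18 = \sqrt{-4} + 18 = 2 i + 18 = 18 + 2 i$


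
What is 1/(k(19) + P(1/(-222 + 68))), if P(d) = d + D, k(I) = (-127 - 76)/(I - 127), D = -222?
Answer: -8316/1830575 ≈ -0.0045428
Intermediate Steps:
k(I) = -203/(-127 + I)
P(d) = -222 + d (P(d) = d - 222 = -222 + d)
1/(k(19) + P(1/(-222 + 68))) = 1/(-203/(-127 + 19) + (-222 + 1/(-222 + 68))) = 1/(-203/(-108) + (-222 + 1/(-154))) = 1/(-203*(-1/108) + (-222 - 1/154)) = 1/(203/108 - 34189/154) = 1/(-1830575/8316) = -8316/1830575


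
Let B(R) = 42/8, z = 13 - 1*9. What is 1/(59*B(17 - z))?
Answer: 4/1239 ≈ 0.0032284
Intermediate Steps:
z = 4 (z = 13 - 9 = 4)
B(R) = 21/4 (B(R) = 42*(⅛) = 21/4)
1/(59*B(17 - z)) = 1/(59*(21/4)) = 1/(1239/4) = 4/1239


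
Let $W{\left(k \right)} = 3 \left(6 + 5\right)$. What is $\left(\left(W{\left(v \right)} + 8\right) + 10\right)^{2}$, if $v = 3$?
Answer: $2601$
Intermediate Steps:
$W{\left(k \right)} = 33$ ($W{\left(k \right)} = 3 \cdot 11 = 33$)
$\left(\left(W{\left(v \right)} + 8\right) + 10\right)^{2} = \left(\left(33 + 8\right) + 10\right)^{2} = \left(41 + 10\right)^{2} = 51^{2} = 2601$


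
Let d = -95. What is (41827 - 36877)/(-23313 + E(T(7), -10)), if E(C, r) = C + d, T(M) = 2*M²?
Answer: -55/259 ≈ -0.21236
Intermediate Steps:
E(C, r) = -95 + C (E(C, r) = C - 95 = -95 + C)
(41827 - 36877)/(-23313 + E(T(7), -10)) = (41827 - 36877)/(-23313 + (-95 + 2*7²)) = 4950/(-23313 + (-95 + 2*49)) = 4950/(-23313 + (-95 + 98)) = 4950/(-23313 + 3) = 4950/(-23310) = 4950*(-1/23310) = -55/259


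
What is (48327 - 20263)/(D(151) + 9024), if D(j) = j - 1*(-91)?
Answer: 14032/4633 ≈ 3.0287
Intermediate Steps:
D(j) = 91 + j (D(j) = j + 91 = 91 + j)
(48327 - 20263)/(D(151) + 9024) = (48327 - 20263)/((91 + 151) + 9024) = 28064/(242 + 9024) = 28064/9266 = 28064*(1/9266) = 14032/4633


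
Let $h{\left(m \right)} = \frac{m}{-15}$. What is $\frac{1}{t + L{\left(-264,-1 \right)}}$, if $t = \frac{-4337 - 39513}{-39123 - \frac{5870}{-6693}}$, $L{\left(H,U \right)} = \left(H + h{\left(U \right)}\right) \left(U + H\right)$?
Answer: $\frac{785533107}{54942898878313} \approx 1.4297 \cdot 10^{-5}$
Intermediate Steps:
$h{\left(m \right)} = - \frac{m}{15}$ ($h{\left(m \right)} = m \left(- \frac{1}{15}\right) = - \frac{m}{15}$)
$L{\left(H,U \right)} = \left(H + U\right) \left(H - \frac{U}{15}\right)$ ($L{\left(H,U \right)} = \left(H - \frac{U}{15}\right) \left(U + H\right) = \left(H - \frac{U}{15}\right) \left(H + U\right) = \left(H + U\right) \left(H - \frac{U}{15}\right)$)
$t = \frac{293488050}{261844369}$ ($t = - \frac{43850}{-39123 - - \frac{5870}{6693}} = - \frac{43850}{-39123 + \frac{5870}{6693}} = - \frac{43850}{- \frac{261844369}{6693}} = \left(-43850\right) \left(- \frac{6693}{261844369}\right) = \frac{293488050}{261844369} \approx 1.1208$)
$\frac{1}{t + L{\left(-264,-1 \right)}} = \frac{1}{\frac{293488050}{261844369} + \left(\left(-264\right)^{2} - \frac{\left(-1\right)^{2}}{15} + \frac{14}{15} \left(-264\right) \left(-1\right)\right)} = \frac{1}{\frac{293488050}{261844369} + \left(69696 - \frac{1}{15} + \frac{1232}{5}\right)} = \frac{1}{\frac{293488050}{261844369} + \frac{209827}{3}} = \frac{1}{\frac{54942898878313}{785533107}} = \frac{785533107}{54942898878313}$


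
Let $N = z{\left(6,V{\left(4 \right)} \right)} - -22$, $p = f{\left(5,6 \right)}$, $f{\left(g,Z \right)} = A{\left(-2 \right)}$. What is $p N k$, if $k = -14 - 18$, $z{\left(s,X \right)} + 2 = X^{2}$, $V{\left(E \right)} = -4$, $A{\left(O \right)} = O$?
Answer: $2304$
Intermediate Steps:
$z{\left(s,X \right)} = -2 + X^{2}$
$f{\left(g,Z \right)} = -2$
$k = -32$
$p = -2$
$N = 36$ ($N = \left(-2 + \left(-4\right)^{2}\right) - -22 = \left(-2 + 16\right) + 22 = 14 + 22 = 36$)
$p N k = \left(-2\right) 36 \left(-32\right) = \left(-72\right) \left(-32\right) = 2304$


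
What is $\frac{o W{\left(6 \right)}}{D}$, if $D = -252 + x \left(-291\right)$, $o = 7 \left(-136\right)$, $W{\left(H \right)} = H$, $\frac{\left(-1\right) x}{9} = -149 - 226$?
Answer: $\frac{1904}{327459} \approx 0.0058145$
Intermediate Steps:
$x = 3375$ ($x = - 9 \left(-149 - 226\right) = \left(-9\right) \left(-375\right) = 3375$)
$o = -952$
$D = -982377$ ($D = -252 + 3375 \left(-291\right) = -252 - 982125 = -982377$)
$\frac{o W{\left(6 \right)}}{D} = \frac{\left(-952\right) 6}{-982377} = \left(-5712\right) \left(- \frac{1}{982377}\right) = \frac{1904}{327459}$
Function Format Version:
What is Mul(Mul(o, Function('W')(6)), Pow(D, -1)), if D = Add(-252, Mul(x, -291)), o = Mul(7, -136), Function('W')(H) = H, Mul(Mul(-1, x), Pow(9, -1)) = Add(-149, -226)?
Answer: Rational(1904, 327459) ≈ 0.0058145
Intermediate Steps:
x = 3375 (x = Mul(-9, Add(-149, -226)) = Mul(-9, -375) = 3375)
o = -952
D = -982377 (D = Add(-252, Mul(3375, -291)) = Add(-252, -982125) = -982377)
Mul(Mul(o, Function('W')(6)), Pow(D, -1)) = Mul(Mul(-952, 6), Pow(-982377, -1)) = Mul(-5712, Rational(-1, 982377)) = Rational(1904, 327459)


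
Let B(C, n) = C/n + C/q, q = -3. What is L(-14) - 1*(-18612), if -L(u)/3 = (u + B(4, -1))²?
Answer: 52472/3 ≈ 17491.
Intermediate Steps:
B(C, n) = -C/3 + C/n (B(C, n) = C/n + C/(-3) = C/n + C*(-⅓) = C/n - C/3 = -C/3 + C/n)
L(u) = -3*(-16/3 + u)² (L(u) = -3*(u + (-⅓*4 + 4/(-1)))² = -3*(u + (-4/3 + 4*(-1)))² = -3*(u + (-4/3 - 4))² = -3*(u - 16/3)² = -3*(-16/3 + u)²)
L(-14) - 1*(-18612) = -(-16 + 3*(-14))²/3 - 1*(-18612) = -(-16 - 42)²/3 + 18612 = -⅓*(-58)² + 18612 = -⅓*3364 + 18612 = -3364/3 + 18612 = 52472/3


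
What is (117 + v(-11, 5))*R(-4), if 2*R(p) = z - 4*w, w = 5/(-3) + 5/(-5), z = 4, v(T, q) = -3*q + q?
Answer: 2354/3 ≈ 784.67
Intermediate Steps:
v(T, q) = -2*q
w = -8/3 (w = 5*(-⅓) + 5*(-⅕) = -5/3 - 1 = -8/3 ≈ -2.6667)
R(p) = 22/3 (R(p) = (4 - 4*(-8/3))/2 = (4 + 32/3)/2 = (½)*(44/3) = 22/3)
(117 + v(-11, 5))*R(-4) = (117 - 2*5)*(22/3) = (117 - 10)*(22/3) = 107*(22/3) = 2354/3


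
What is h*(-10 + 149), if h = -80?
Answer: -11120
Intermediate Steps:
h*(-10 + 149) = -80*(-10 + 149) = -80*139 = -11120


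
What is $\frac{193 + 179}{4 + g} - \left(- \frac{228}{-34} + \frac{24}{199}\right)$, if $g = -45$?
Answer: $- \frac{2205330}{138703} \approx -15.9$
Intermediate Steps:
$\frac{193 + 179}{4 + g} - \left(- \frac{228}{-34} + \frac{24}{199}\right) = \frac{193 + 179}{4 - 45} - \left(- \frac{228}{-34} + \frac{24}{199}\right) = \frac{372}{-41} - \left(\left(-228\right) \left(- \frac{1}{34}\right) + 24 \cdot \frac{1}{199}\right) = 372 \left(- \frac{1}{41}\right) - \left(\frac{114}{17} + \frac{24}{199}\right) = - \frac{372}{41} - \frac{23094}{3383} = - \frac{2205330}{138703}$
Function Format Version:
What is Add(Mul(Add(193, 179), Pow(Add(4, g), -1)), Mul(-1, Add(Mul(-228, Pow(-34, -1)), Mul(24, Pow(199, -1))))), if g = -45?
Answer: Rational(-2205330, 138703) ≈ -15.900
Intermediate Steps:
Add(Mul(Add(193, 179), Pow(Add(4, g), -1)), Mul(-1, Add(Mul(-228, Pow(-34, -1)), Mul(24, Pow(199, -1))))) = Add(Mul(Add(193, 179), Pow(Add(4, -45), -1)), Mul(-1, Add(Mul(-228, Pow(-34, -1)), Mul(24, Pow(199, -1))))) = Add(Mul(372, Pow(-41, -1)), Mul(-1, Add(Mul(-228, Rational(-1, 34)), Mul(24, Rational(1, 199))))) = Add(Mul(372, Rational(-1, 41)), Mul(-1, Add(Rational(114, 17), Rational(24, 199)))) = Add(Rational(-372, 41), Mul(-1, Rational(23094, 3383))) = Add(Rational(-372, 41), Rational(-23094, 3383)) = Rational(-2205330, 138703)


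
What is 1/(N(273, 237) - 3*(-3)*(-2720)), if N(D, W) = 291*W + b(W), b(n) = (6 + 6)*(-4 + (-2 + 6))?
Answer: 1/44487 ≈ 2.2478e-5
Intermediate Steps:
b(n) = 0 (b(n) = 12*(-4 + 4) = 12*0 = 0)
N(D, W) = 291*W (N(D, W) = 291*W + 0 = 291*W)
1/(N(273, 237) - 3*(-3)*(-2720)) = 1/(291*237 - 3*(-3)*(-2720)) = 1/(68967 + 9*(-2720)) = 1/(68967 - 24480) = 1/44487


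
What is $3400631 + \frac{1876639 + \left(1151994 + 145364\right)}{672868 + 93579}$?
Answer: $\frac{2606406602054}{766447} \approx 3.4006 \cdot 10^{6}$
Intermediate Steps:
$3400631 + \frac{1876639 + \left(1151994 + 145364\right)}{672868 + 93579} = 3400631 + \frac{1876639 + 1297358}{766447} = 3400631 + 3173997 \cdot \frac{1}{766447} = 3400631 + \frac{3173997}{766447} = \frac{2606406602054}{766447}$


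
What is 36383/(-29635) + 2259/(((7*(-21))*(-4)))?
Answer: 15184087/5808460 ≈ 2.6141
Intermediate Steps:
36383/(-29635) + 2259/(((7*(-21))*(-4))) = 36383*(-1/29635) + 2259/((-147*(-4))) = -36383/29635 + 2259/588 = -36383/29635 + 2259*(1/588) = -36383/29635 + 753/196 = 15184087/5808460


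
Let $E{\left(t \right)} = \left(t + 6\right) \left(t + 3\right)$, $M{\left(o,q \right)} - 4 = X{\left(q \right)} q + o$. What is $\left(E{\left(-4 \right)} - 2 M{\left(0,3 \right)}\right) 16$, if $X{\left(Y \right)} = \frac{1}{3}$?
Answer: $-192$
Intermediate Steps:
$X{\left(Y \right)} = \frac{1}{3}$
$M{\left(o,q \right)} = 4 + o + \frac{q}{3}$ ($M{\left(o,q \right)} = 4 + \left(\frac{q}{3} + o\right) = 4 + \left(o + \frac{q}{3}\right) = 4 + o + \frac{q}{3}$)
$E{\left(t \right)} = \left(3 + t\right) \left(6 + t\right)$ ($E{\left(t \right)} = \left(6 + t\right) \left(3 + t\right) = \left(3 + t\right) \left(6 + t\right)$)
$\left(E{\left(-4 \right)} - 2 M{\left(0,3 \right)}\right) 16 = \left(\left(18 + \left(-4\right)^{2} + 9 \left(-4\right)\right) - 2 \left(4 + 0 + \frac{1}{3} \cdot 3\right)\right) 16 = \left(\left(18 + 16 - 36\right) - 2 \left(4 + 0 + 1\right)\right) 16 = \left(-2 - 10\right) 16 = \left(-12\right) 16 = -192$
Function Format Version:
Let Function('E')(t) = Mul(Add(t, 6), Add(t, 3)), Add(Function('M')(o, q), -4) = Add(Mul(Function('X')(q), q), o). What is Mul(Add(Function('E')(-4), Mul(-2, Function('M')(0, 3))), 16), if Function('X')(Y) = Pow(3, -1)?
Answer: -192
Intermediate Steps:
Function('X')(Y) = Rational(1, 3)
Function('M')(o, q) = Add(4, o, Mul(Rational(1, 3), q)) (Function('M')(o, q) = Add(4, Add(Mul(Rational(1, 3), q), o)) = Add(4, Add(o, Mul(Rational(1, 3), q))) = Add(4, o, Mul(Rational(1, 3), q)))
Function('E')(t) = Mul(Add(3, t), Add(6, t)) (Function('E')(t) = Mul(Add(6, t), Add(3, t)) = Mul(Add(3, t), Add(6, t)))
Mul(Add(Function('E')(-4), Mul(-2, Function('M')(0, 3))), 16) = Mul(Add(Add(18, Pow(-4, 2), Mul(9, -4)), Mul(-2, Add(4, 0, Mul(Rational(1, 3), 3)))), 16) = Mul(Add(Add(18, 16, -36), Mul(-2, Add(4, 0, 1))), 16) = Mul(Add(-2, Mul(-2, 5)), 16) = Mul(Add(-2, -10), 16) = Mul(-12, 16) = -192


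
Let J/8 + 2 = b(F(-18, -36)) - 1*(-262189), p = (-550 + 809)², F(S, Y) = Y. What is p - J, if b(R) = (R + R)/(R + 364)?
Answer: -83246943/41 ≈ -2.0304e+6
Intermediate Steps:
p = 67081 (p = 259² = 67081)
b(R) = 2*R/(364 + R) (b(R) = (2*R)/(364 + R) = 2*R/(364 + R))
J = 85997264/41 (J = -16 + 8*(2*(-36)/(364 - 36) - 1*(-262189)) = -16 + 8*(2*(-36)/328 + 262189) = -16 + 8*(2*(-36)*(1/328) + 262189) = -16 + 8*(-9/41 + 262189) = -16 + 8*(10749740/41) = -16 + 85997920/41 = 85997264/41 ≈ 2.0975e+6)
p - J = 67081 - 1*85997264/41 = 67081 - 85997264/41 = -83246943/41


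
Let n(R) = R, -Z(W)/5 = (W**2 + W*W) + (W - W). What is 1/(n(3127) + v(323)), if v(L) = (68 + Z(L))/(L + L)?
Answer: 19/28730 ≈ 0.00066133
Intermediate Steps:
Z(W) = -10*W**2 (Z(W) = -5*((W**2 + W*W) + (W - W)) = -5*((W**2 + W**2) + 0) = -5*(2*W**2 + 0) = -10*W**2)
v(L) = (68 - 10*L**2)/(2*L) (v(L) = (68 - 10*L**2)/(L + L) = (68 - 10*L**2)/((2*L)) = (68 - 10*L**2)*(1/(2*L)) = (68 - 10*L**2)/(2*L))
1/(n(3127) + v(323)) = 1/(3127 + (-5*323 + 34/323)) = 1/(3127 + (-1615 + 34*(1/323))) = 1/(3127 + (-1615 + 2/19)) = 1/(3127 - 30683/19) = 1/(28730/19) = 19/28730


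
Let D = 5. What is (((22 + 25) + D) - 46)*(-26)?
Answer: -156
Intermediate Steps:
(((22 + 25) + D) - 46)*(-26) = (((22 + 25) + 5) - 46)*(-26) = ((47 + 5) - 46)*(-26) = (52 - 46)*(-26) = 6*(-26) = -156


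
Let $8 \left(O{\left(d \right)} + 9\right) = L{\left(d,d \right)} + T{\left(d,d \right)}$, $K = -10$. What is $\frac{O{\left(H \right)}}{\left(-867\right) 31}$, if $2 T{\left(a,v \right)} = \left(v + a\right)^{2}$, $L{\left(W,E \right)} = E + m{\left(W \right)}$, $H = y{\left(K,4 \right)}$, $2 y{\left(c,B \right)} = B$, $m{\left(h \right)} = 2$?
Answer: $\frac{5}{17918} \approx 0.00027905$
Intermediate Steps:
$y{\left(c,B \right)} = \frac{B}{2}$
$H = 2$ ($H = \frac{1}{2} \cdot 4 = 2$)
$L{\left(W,E \right)} = 2 + E$ ($L{\left(W,E \right)} = E + 2 = 2 + E$)
$T{\left(a,v \right)} = \frac{\left(a + v\right)^{2}}{2}$ ($T{\left(a,v \right)} = \frac{\left(v + a\right)^{2}}{2} = \frac{\left(a + v\right)^{2}}{2}$)
$O{\left(d \right)} = - \frac{35}{4} + \frac{d^{2}}{4} + \frac{d}{8}$ ($O{\left(d \right)} = -9 + \frac{\left(2 + d\right) + \frac{\left(d + d\right)^{2}}{2}}{8} = -9 + \frac{\left(2 + d\right) + \frac{\left(2 d\right)^{2}}{2}}{8} = -9 + \frac{\left(2 + d\right) + \frac{4 d^{2}}{2}}{8} = -9 + \frac{\left(2 + d\right) + 2 d^{2}}{8} = -9 + \frac{2 + d + 2 d^{2}}{8} = -9 + \left(\frac{1}{4} + \frac{d^{2}}{4} + \frac{d}{8}\right) = - \frac{35}{4} + \frac{d^{2}}{4} + \frac{d}{8}$)
$\frac{O{\left(H \right)}}{\left(-867\right) 31} = \frac{- \frac{35}{4} + \frac{2^{2}}{4} + \frac{1}{8} \cdot 2}{\left(-867\right) 31} = \frac{- \frac{35}{4} + \frac{1}{4} \cdot 4 + \frac{1}{4}}{-26877} = \left(- \frac{35}{4} + 1 + \frac{1}{4}\right) \left(- \frac{1}{26877}\right) = \left(- \frac{15}{2}\right) \left(- \frac{1}{26877}\right) = \frac{5}{17918}$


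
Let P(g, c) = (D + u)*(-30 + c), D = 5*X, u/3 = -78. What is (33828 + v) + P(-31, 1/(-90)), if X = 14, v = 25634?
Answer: 2897272/45 ≈ 64384.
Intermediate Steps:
u = -234 (u = 3*(-78) = -234)
D = 70 (D = 5*14 = 70)
P(g, c) = 4920 - 164*c (P(g, c) = (70 - 234)*(-30 + c) = -164*(-30 + c) = 4920 - 164*c)
(33828 + v) + P(-31, 1/(-90)) = (33828 + 25634) + (4920 - 164/(-90)) = 59462 + (4920 - 164*(-1/90)) = 59462 + (4920 + 82/45) = 59462 + 221482/45 = 2897272/45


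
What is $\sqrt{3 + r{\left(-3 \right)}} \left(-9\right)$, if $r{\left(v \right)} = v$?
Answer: $0$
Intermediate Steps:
$\sqrt{3 + r{\left(-3 \right)}} \left(-9\right) = \sqrt{3 - 3} \left(-9\right) = \sqrt{0} \left(-9\right) = 0 \left(-9\right) = 0$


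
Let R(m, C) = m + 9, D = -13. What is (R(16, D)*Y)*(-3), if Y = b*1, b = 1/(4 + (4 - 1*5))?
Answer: -25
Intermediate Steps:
R(m, C) = 9 + m
b = 1/3 (b = 1/(4 + (4 - 5)) = 1/(4 - 1) = 1/3 ≈ 0.33333)
Y = 1/3 (Y = (1/3)*1 = 1/3 ≈ 0.33333)
(R(16, D)*Y)*(-3) = ((9 + 16)*(1/3))*(-3) = (25*(1/3))*(-3) = (25/3)*(-3) = -25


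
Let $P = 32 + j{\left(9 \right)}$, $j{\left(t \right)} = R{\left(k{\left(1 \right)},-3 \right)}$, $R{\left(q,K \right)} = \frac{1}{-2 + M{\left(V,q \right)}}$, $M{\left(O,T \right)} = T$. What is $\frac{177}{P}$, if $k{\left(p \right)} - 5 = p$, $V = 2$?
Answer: $\frac{236}{43} \approx 5.4884$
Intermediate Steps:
$k{\left(p \right)} = 5 + p$
$R{\left(q,K \right)} = \frac{1}{-2 + q}$
$j{\left(t \right)} = \frac{1}{4}$ ($j{\left(t \right)} = \frac{1}{-2 + \left(5 + 1\right)} = \frac{1}{-2 + 6} = \frac{1}{4}$)
$P = \frac{129}{4}$ ($P = 32 + \frac{1}{4} = \frac{129}{4} \approx 32.25$)
$\frac{177}{P} = \frac{177}{\frac{129}{4}} = 177 \cdot \frac{4}{129} = \frac{236}{43}$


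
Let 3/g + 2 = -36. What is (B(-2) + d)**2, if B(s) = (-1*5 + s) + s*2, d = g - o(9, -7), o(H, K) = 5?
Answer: 373321/1444 ≈ 258.53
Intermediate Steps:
g = -3/38 (g = 3/(-2 - 36) = 3/(-38) = 3*(-1/38) = -3/38 ≈ -0.078947)
d = -193/38 (d = -3/38 - 1*5 = -3/38 - 5 = -193/38 ≈ -5.0789)
B(s) = -5 + 3*s (B(s) = (-5 + s) + 2*s = -5 + 3*s)
(B(-2) + d)**2 = ((-5 + 3*(-2)) - 193/38)**2 = ((-5 - 6) - 193/38)**2 = (-11 - 193/38)**2 = (-611/38)**2 = 373321/1444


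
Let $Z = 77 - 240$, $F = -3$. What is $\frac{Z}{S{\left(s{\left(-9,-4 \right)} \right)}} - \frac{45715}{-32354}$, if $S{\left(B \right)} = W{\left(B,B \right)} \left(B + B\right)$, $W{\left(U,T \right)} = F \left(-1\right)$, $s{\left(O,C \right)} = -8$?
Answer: $\frac{3734011}{776496} \approx 4.8088$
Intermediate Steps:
$W{\left(U,T \right)} = 3$ ($W{\left(U,T \right)} = \left(-3\right) \left(-1\right) = 3$)
$Z = -163$ ($Z = 77 - 240 = -163$)
$S{\left(B \right)} = 6 B$ ($S{\left(B \right)} = 3 \left(B + B\right) = 3 \cdot 2 B = 6 B$)
$\frac{Z}{S{\left(s{\left(-9,-4 \right)} \right)}} - \frac{45715}{-32354} = - \frac{163}{6 \left(-8\right)} - \frac{45715}{-32354} = - \frac{163}{-48} - - \frac{45715}{32354} = \left(-163\right) \left(- \frac{1}{48}\right) + \frac{45715}{32354} = \frac{163}{48} + \frac{45715}{32354} = \frac{3734011}{776496}$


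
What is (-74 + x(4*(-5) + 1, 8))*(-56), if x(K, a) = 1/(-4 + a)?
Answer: 4130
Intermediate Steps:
(-74 + x(4*(-5) + 1, 8))*(-56) = (-74 + 1/(-4 + 8))*(-56) = (-74 + 1/4)*(-56) = -295/4*(-56) = 4130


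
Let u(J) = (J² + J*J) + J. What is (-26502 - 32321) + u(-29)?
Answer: -57170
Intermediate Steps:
u(J) = J + 2*J² (u(J) = (J² + J²) + J = 2*J² + J = J + 2*J²)
(-26502 - 32321) + u(-29) = (-26502 - 32321) - 29*(1 + 2*(-29)) = -58823 - 29*(1 - 58) = -58823 - 29*(-57) = -58823 + 1653 = -57170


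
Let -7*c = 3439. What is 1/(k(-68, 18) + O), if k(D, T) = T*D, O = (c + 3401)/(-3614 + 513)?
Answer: -21707/26589736 ≈ -0.00081637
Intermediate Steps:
c = -3439/7 (c = -⅐*3439 = -3439/7 ≈ -491.29)
O = -20368/21707 (O = (-3439/7 + 3401)/(-3614 + 513) = (20368/7)/(-3101) = (20368/7)*(-1/3101) = -20368/21707 ≈ -0.93831)
k(D, T) = D*T
1/(k(-68, 18) + O) = 1/(-68*18 - 20368/21707) = 1/(-1224 - 20368/21707) = 1/(-26589736/21707) = -21707/26589736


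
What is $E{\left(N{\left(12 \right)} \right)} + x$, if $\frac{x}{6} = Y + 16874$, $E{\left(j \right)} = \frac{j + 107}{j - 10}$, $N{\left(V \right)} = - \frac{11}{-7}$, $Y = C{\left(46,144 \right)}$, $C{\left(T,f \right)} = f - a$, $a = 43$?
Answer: $\frac{6008390}{59} \approx 1.0184 \cdot 10^{5}$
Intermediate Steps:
$C{\left(T,f \right)} = -43 + f$ ($C{\left(T,f \right)} = f - 43 = -43 + f$)
$Y = 101$ ($Y = -43 + 144 = 101$)
$N{\left(V \right)} = \frac{11}{7}$ ($N{\left(V \right)} = \left(-11\right) \left(- \frac{1}{7}\right) = \frac{11}{7}$)
$E{\left(j \right)} = \frac{107 + j}{-10 + j}$
$x = 101850$ ($x = 6 \left(101 + 16874\right) = 6 \cdot 16975 = 101850$)
$E{\left(N{\left(12 \right)} \right)} + x = \frac{107 + \frac{11}{7}}{-10 + \frac{11}{7}} + 101850 = \frac{1}{- \frac{59}{7}} \cdot \frac{760}{7} + 101850 = \left(- \frac{7}{59}\right) \frac{760}{7} + 101850 = - \frac{760}{59} + 101850 = \frac{6008390}{59}$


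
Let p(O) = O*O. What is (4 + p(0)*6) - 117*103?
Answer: -12047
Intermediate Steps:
p(O) = O**2
(4 + p(0)*6) - 117*103 = (4 + 0**2*6) - 117*103 = (4 + 0*6) - 12051 = (4 + 0) - 12051 = 4 - 12051 = -12047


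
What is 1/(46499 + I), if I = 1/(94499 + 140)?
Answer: 94639/4400618862 ≈ 2.1506e-5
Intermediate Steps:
I = 1/94639 ≈ 1.0566e-5
1/(46499 + I) = 1/(46499 + 1/94639) = 1/(4400618862/94639) = 94639/4400618862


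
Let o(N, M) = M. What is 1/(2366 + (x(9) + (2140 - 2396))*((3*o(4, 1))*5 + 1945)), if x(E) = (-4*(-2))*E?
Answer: -1/358274 ≈ -2.7912e-6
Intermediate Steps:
x(E) = 8*E
1/(2366 + (x(9) + (2140 - 2396))*((3*o(4, 1))*5 + 1945)) = 1/(2366 + (8*9 + (2140 - 2396))*((3*1)*5 + 1945)) = 1/(2366 + (72 - 256)*(3*5 + 1945)) = 1/(2366 - 184*(15 + 1945)) = 1/(2366 - 184*1960) = 1/(2366 - 360640) = 1/(-358274) = -1/358274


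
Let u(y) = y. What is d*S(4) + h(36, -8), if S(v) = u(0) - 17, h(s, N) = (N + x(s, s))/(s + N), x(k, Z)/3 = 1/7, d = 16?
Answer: -53365/196 ≈ -272.27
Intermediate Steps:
x(k, Z) = 3/7
h(s, N) = (3/7 + N)/(N + s) (h(s, N) = (N + 3/7)/(s + N) = (3/7 + N)/(N + s))
S(v) = -17 (S(v) = 0 - 17 = -17)
d*S(4) + h(36, -8) = 16*(-17) + (3/7 - 8)/(-8 + 36) = -272 - 53/7/28 = -272 + (1/28)*(-53/7) = -272 - 53/196 = -53365/196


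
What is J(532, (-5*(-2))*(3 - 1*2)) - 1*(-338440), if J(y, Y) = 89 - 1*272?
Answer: 338257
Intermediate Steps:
J(y, Y) = -183 (J(y, Y) = 89 - 272 = -183)
J(532, (-5*(-2))*(3 - 1*2)) - 1*(-338440) = -183 - 1*(-338440) = -183 + 338440 = 338257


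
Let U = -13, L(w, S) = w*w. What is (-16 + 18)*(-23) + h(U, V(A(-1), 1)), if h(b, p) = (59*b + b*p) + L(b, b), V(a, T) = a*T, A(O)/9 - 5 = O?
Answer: -1112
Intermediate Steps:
L(w, S) = w**2
A(O) = 45 + 9*O
V(a, T) = T*a
h(b, p) = b**2 + 59*b + b*p (h(b, p) = (59*b + b*p) + b**2 = b**2 + 59*b + b*p)
(-16 + 18)*(-23) + h(U, V(A(-1), 1)) = (-16 + 18)*(-23) - 13*(59 - 13 + 1*(45 + 9*(-1))) = 2*(-23) - 13*(59 - 13 + 1*(45 - 9)) = -46 - 13*(59 - 13 + 1*36) = -46 - 13*(59 - 13 + 36) = -46 - 13*82 = -46 - 1066 = -1112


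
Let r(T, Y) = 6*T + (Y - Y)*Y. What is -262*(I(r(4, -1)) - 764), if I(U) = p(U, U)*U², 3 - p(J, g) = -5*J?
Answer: -18362008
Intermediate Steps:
p(J, g) = 3 + 5*J (p(J, g) = 3 - (-5)*J = 3 + 5*J)
r(T, Y) = 6*T (r(T, Y) = 6*T + 0*Y = 6*T + 0 = 6*T)
I(U) = U²*(3 + 5*U) (I(U) = (3 + 5*U)*U² = U²*(3 + 5*U))
-262*(I(r(4, -1)) - 764) = -262*((6*4)²*(3 + 5*(6*4)) - 764) = -262*(24²*(3 + 5*24) - 764) = -262*(576*(3 + 120) - 764) = -262*(576*123 - 764) = -262*(70848 - 764) = -262*70084 = -18362008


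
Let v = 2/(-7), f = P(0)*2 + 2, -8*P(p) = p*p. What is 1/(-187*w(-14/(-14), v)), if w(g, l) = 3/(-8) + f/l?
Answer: 8/11033 ≈ 0.00072510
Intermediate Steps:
P(p) = -p**2/8 (P(p) = -p*p/8 = -p**2/8)
f = 2 (f = -1/8*0**2*2 + 2 = -1/8*0*2 + 2 = 0*2 + 2 = 0 + 2 = 2)
v = -2/7 (v = 2*(-1/7) = -2/7 ≈ -0.28571)
w(g, l) = -3/8 + 2/l (w(g, l) = 3/(-8) + 2/l = 3*(-1/8) + 2/l = -3/8 + 2/l)
1/(-187*w(-14/(-14), v)) = 1/(-187*(-3/8 + 2/(-2/7))) = 1/(-187*(-3/8 + 2*(-7/2))) = 1/(-187*(-3/8 - 7)) = 1/(-187*(-59/8)) = 1/(11033/8) = 8/11033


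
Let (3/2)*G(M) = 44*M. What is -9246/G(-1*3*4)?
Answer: 4623/176 ≈ 26.267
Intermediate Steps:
G(M) = 88*M/3 (G(M) = 2*(44*M)/3 = 88*M/3)
-9246/G(-1*3*4) = -9246/(88*(-1*3*4)/3) = -9246/(88*(-3*4)/3) = -9246/((88/3)*(-12)) = -9246/(-352) = -9246*(-1/352) = 4623/176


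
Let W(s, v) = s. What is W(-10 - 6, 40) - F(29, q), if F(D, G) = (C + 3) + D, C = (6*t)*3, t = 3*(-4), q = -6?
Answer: 168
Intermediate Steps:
t = -12
C = -216 (C = (6*(-12))*3 = -72*3 = -216)
F(D, G) = -213 + D (F(D, G) = (-216 + 3) + D = -213 + D)
W(-10 - 6, 40) - F(29, q) = (-10 - 6) - (-213 + 29) = -16 - 1*(-184) = -16 + 184 = 168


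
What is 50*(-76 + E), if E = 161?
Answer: 4250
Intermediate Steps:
50*(-76 + E) = 50*(-76 + 161) = 50*85 = 4250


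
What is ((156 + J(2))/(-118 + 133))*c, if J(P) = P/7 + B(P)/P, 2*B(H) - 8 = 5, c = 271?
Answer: 403519/140 ≈ 2882.3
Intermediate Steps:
B(H) = 13/2 (B(H) = 4 + (½)*5 = 4 + 5/2 = 13/2)
J(P) = P/7 + 13/(2*P)
((156 + J(2))/(-118 + 133))*c = ((156 + ((⅐)*2 + (13/2)/2))/(-118 + 133))*271 = ((156 + (2/7 + (13/2)*(½)))/15)*271 = ((156 + (2/7 + 13/4))*(1/15))*271 = ((156 + 99/28)*(1/15))*271 = ((4467/28)*(1/15))*271 = (1489/140)*271 = 403519/140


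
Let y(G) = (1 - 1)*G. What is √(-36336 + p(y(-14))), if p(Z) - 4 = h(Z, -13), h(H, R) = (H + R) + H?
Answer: I*√36345 ≈ 190.64*I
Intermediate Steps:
h(H, R) = R + 2*H
y(G) = 0 (y(G) = 0*G = 0)
p(Z) = -9 + 2*Z (p(Z) = 4 + (-13 + 2*Z) = -9 + 2*Z)
√(-36336 + p(y(-14))) = √(-36336 + (-9 + 2*0)) = √(-36336 + (-9 + 0)) = √(-36336 - 9) = √(-36345) = I*√36345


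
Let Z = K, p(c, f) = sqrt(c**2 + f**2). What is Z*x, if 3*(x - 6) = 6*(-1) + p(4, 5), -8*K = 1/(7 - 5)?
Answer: -1/4 - sqrt(41)/48 ≈ -0.38340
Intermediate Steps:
K = -1/16 (K = -1/(8*(7 - 5)) = -1/8/2 = -1/8*1/2 = -1/16 ≈ -0.062500)
Z = -1/16 ≈ -0.062500
x = 4 + sqrt(41)/3 (x = 6 + (6*(-1) + sqrt(4**2 + 5**2))/3 = 6 + (-6 + sqrt(16 + 25))/3 = 6 + (-6 + sqrt(41))/3 = 6 + (-2 + sqrt(41)/3) = 4 + sqrt(41)/3 ≈ 6.1344)
Z*x = -(4 + sqrt(41)/3)/16 = -1/4 - sqrt(41)/48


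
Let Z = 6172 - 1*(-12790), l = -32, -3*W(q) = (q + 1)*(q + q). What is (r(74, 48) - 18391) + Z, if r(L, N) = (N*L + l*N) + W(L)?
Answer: -1113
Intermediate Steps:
W(q) = -2*q*(1 + q)/3 (W(q) = -(q + 1)*(q + q)/3 = -(1 + q)*2*q/3 = -2*q*(1 + q)/3)
Z = 18962 (Z = 6172 + 12790 = 18962)
r(L, N) = -32*N + L*N - 2*L*(1 + L)/3 (r(L, N) = (N*L - 32*N) - 2*L*(1 + L)/3 = (L*N - 32*N) - 2*L*(1 + L)/3 = (-32*N + L*N) - 2*L*(1 + L)/3 = -32*N + L*N - 2*L*(1 + L)/3)
(r(74, 48) - 18391) + Z = ((-32*48 + 74*48 - ⅔*74*(1 + 74)) - 18391) + 18962 = ((-1536 + 3552 - ⅔*74*75) - 18391) + 18962 = ((-1536 + 3552 - 3700) - 18391) + 18962 = (-1684 - 18391) + 18962 = -20075 + 18962 = -1113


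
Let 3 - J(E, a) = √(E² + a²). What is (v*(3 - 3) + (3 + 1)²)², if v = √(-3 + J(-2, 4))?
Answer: 256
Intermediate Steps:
J(E, a) = 3 - √(E² + a²)
v = I*√2*5^(¼) (v = √(-3 + (3 - √((-2)² + 4²))) = √(-3 + (3 - √(4 + 16))) = √(-3 + (3 - √20)) = √(-3 + (3 - 2*√5)) = √(-2*√5) = I*√2*5^(¼) ≈ 2.1147*I)
(v*(3 - 3) + (3 + 1)²)² = ((I*√2*5^(¼))*(3 - 3) + (3 + 1)²)² = ((I*√2*5^(¼))*0 + 4²)² = (0 + 16)² = 16² = 256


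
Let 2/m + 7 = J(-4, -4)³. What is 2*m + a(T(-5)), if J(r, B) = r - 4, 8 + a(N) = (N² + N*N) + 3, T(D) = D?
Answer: 23351/519 ≈ 44.992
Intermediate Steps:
a(N) = -5 + 2*N² (a(N) = -8 + ((N² + N*N) + 3) = -8 + ((N² + N²) + 3) = -8 + (2*N² + 3) = -8 + (3 + 2*N²) = -5 + 2*N²)
J(r, B) = -4 + r
m = -2/519 (m = 2/(-7 + (-4 - 4)³) = 2/(-7 + (-8)³) = 2/(-7 - 512) = 2/(-519) = 2*(-1/519) = -2/519 ≈ -0.0038536)
2*m + a(T(-5)) = 2*(-2/519) + (-5 + 2*(-5)²) = -4/519 + (-5 + 2*25) = -4/519 + (-5 + 50) = -4/519 + 45 = 23351/519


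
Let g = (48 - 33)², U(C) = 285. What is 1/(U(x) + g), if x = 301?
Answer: 1/510 ≈ 0.0019608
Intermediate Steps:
g = 225 (g = 15² = 225)
1/(U(x) + g) = 1/(285 + 225) = 1/510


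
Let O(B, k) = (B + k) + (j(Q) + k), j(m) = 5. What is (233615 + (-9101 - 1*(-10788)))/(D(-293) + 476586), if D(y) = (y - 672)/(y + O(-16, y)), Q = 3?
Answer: 41883756/84832501 ≈ 0.49372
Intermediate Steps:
O(B, k) = 5 + B + 2*k (O(B, k) = (B + k) + (5 + k) = 5 + B + 2*k)
D(y) = (-672 + y)/(-11 + 3*y) (D(y) = (y - 672)/(y + (5 - 16 + 2*y)) = (-672 + y)/(y + (-11 + 2*y)) = (-672 + y)/(-11 + 3*y))
(233615 + (-9101 - 1*(-10788)))/(D(-293) + 476586) = (233615 + (-9101 - 1*(-10788)))/((-672 - 293)/(-11 + 3*(-293)) + 476586) = (233615 + (-9101 + 10788))/(-965/(-11 - 879) + 476586) = (233615 + 1687)/(-965/(-890) + 476586) = 235302/(-1/890*(-965) + 476586) = 235302/(193/178 + 476586) = 235302/(84832501/178) = 235302*(178/84832501) = 41883756/84832501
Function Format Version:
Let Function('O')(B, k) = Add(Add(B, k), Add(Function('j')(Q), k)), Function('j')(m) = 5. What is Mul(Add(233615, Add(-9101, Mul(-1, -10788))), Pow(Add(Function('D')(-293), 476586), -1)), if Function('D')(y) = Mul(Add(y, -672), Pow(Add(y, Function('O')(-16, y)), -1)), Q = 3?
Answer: Rational(41883756, 84832501) ≈ 0.49372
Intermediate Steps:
Function('O')(B, k) = Add(5, B, Mul(2, k)) (Function('O')(B, k) = Add(Add(B, k), Add(5, k)) = Add(5, B, Mul(2, k)))
Function('D')(y) = Mul(Pow(Add(-11, Mul(3, y)), -1), Add(-672, y)) (Function('D')(y) = Mul(Add(y, -672), Pow(Add(y, Add(5, -16, Mul(2, y))), -1)) = Mul(Add(-672, y), Pow(Add(y, Add(-11, Mul(2, y))), -1)) = Mul(Add(-672, y), Pow(Add(-11, Mul(3, y)), -1)) = Mul(Pow(Add(-11, Mul(3, y)), -1), Add(-672, y)))
Mul(Add(233615, Add(-9101, Mul(-1, -10788))), Pow(Add(Function('D')(-293), 476586), -1)) = Mul(Add(233615, Add(-9101, Mul(-1, -10788))), Pow(Add(Mul(Pow(Add(-11, Mul(3, -293)), -1), Add(-672, -293)), 476586), -1)) = Mul(Add(233615, Add(-9101, 10788)), Pow(Add(Mul(Pow(Add(-11, -879), -1), -965), 476586), -1)) = Mul(Add(233615, 1687), Pow(Add(Mul(Pow(-890, -1), -965), 476586), -1)) = Mul(235302, Pow(Add(Mul(Rational(-1, 890), -965), 476586), -1)) = Mul(235302, Pow(Add(Rational(193, 178), 476586), -1)) = Mul(235302, Pow(Rational(84832501, 178), -1)) = Mul(235302, Rational(178, 84832501)) = Rational(41883756, 84832501)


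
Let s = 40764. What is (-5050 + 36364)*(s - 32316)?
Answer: 264540672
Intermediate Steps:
(-5050 + 36364)*(s - 32316) = (-5050 + 36364)*(40764 - 32316) = 31314*8448 = 264540672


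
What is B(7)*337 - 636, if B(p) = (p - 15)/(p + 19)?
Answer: -9616/13 ≈ -739.69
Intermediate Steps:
B(p) = (-15 + p)/(19 + p)
B(7)*337 - 636 = ((-15 + 7)/(19 + 7))*337 - 636 = (-8/26)*337 - 636 = ((1/26)*(-8))*337 - 636 = -4/13*337 - 636 = -1348/13 - 636 = -9616/13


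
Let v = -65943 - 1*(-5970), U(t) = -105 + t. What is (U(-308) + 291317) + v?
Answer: 230931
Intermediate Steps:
v = -59973 (v = -65943 + 5970 = -59973)
(U(-308) + 291317) + v = ((-105 - 308) + 291317) - 59973 = (-413 + 291317) - 59973 = 290904 - 59973 = 230931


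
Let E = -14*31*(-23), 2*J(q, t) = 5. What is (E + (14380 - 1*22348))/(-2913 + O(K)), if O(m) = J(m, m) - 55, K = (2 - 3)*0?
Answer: -4028/5931 ≈ -0.67914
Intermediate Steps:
J(q, t) = 5/2 (J(q, t) = (½)*5 = 5/2)
K = 0 (K = -1*0 = 0)
O(m) = -105/2 (O(m) = 5/2 - 55 = -105/2)
E = 9982 (E = -434*(-23) = 9982)
(E + (14380 - 1*22348))/(-2913 + O(K)) = (9982 + (14380 - 1*22348))/(-2913 - 105/2) = (9982 + (14380 - 22348))/(-5931/2) = (9982 - 7968)*(-2/5931) = 2014*(-2/5931) = -4028/5931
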